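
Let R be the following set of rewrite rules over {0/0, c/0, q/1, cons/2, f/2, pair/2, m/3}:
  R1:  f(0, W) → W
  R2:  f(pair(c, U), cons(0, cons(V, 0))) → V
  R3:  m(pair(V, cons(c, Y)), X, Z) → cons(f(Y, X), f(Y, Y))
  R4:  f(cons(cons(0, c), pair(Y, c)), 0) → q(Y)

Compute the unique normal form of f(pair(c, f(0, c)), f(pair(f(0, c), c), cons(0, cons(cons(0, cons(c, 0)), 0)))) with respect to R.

1. f(pair(c, f(0, c)), f(pair(f(0, c), c), cons(0, cons(cons(0, cons(c, 0)), 0))))  →  f(pair(c, c), f(pair(f(0, c), c), cons(0, cons(cons(0, cons(c, 0)), 0))))   [R1 at 1.2]
2. f(pair(c, c), f(pair(f(0, c), c), cons(0, cons(cons(0, cons(c, 0)), 0))))  →  f(pair(c, c), f(pair(c, c), cons(0, cons(cons(0, cons(c, 0)), 0))))   [R1 at 2.1.1]
3. f(pair(c, c), f(pair(c, c), cons(0, cons(cons(0, cons(c, 0)), 0))))  →  f(pair(c, c), cons(0, cons(c, 0)))   [R2 at 2]
4. f(pair(c, c), cons(0, cons(c, 0)))  →  c   [R2 at ε]

c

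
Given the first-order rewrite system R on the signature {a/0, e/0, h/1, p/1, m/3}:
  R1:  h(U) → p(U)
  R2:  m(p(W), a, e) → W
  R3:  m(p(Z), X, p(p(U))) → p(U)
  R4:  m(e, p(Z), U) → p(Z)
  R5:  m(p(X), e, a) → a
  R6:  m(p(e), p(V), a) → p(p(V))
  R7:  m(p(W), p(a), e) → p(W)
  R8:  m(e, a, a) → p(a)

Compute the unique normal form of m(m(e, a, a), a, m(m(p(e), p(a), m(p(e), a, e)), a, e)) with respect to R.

1. m(m(e, a, a), a, m(m(p(e), p(a), m(p(e), a, e)), a, e))  →  m(p(a), a, m(m(p(e), p(a), m(p(e), a, e)), a, e))   [R8 at 1]
2. m(p(a), a, m(m(p(e), p(a), m(p(e), a, e)), a, e))  →  m(p(a), a, m(m(p(e), p(a), e), a, e))   [R2 at 3.1.3]
3. m(p(a), a, m(m(p(e), p(a), e), a, e))  →  m(p(a), a, m(p(e), a, e))   [R7 at 3.1]
4. m(p(a), a, m(p(e), a, e))  →  m(p(a), a, e)   [R2 at 3]
5. m(p(a), a, e)  →  a   [R2 at ε]

a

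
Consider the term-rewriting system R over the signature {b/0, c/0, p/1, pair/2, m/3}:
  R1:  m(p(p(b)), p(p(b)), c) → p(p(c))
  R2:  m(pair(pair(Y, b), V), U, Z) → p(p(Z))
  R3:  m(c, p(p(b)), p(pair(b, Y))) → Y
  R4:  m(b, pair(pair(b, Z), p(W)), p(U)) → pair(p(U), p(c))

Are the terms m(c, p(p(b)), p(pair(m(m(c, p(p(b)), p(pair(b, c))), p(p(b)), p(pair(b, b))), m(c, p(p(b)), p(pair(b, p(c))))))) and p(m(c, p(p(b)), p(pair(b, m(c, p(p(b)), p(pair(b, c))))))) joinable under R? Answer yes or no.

yes — NF(t₁) = p(c), NF(t₂) = p(c)

Reduce t₁ = m(c, p(p(b)), p(pair(m(m(c, p(p(b)), p(pair(b, c))), p(p(b)), p(pair(b, b))), m(c, p(p(b)), p(pair(b, p(c))))))):
1. m(c, p(p(b)), p(pair(m(m(c, p(p(b)), p(pair(b, c))), p(p(b)), p(pair(b, b))), m(c, p(p(b)), p(pair(b, p(c)))))))  →  m(c, p(p(b)), p(pair(m(c, p(p(b)), p(pair(b, b))), m(c, p(p(b)), p(pair(b, p(c)))))))   [R3 at 3.1.1.1]
2. m(c, p(p(b)), p(pair(m(c, p(p(b)), p(pair(b, b))), m(c, p(p(b)), p(pair(b, p(c)))))))  →  m(c, p(p(b)), p(pair(b, m(c, p(p(b)), p(pair(b, p(c)))))))   [R3 at 3.1.1]
3. m(c, p(p(b)), p(pair(b, m(c, p(p(b)), p(pair(b, p(c)))))))  →  m(c, p(p(b)), p(pair(b, p(c))))   [R3 at ε]
4. m(c, p(p(b)), p(pair(b, p(c))))  →  p(c)   [R3 at ε]

Reduce t₂ = p(m(c, p(p(b)), p(pair(b, m(c, p(p(b)), p(pair(b, c))))))):
1. p(m(c, p(p(b)), p(pair(b, m(c, p(p(b)), p(pair(b, c)))))))  →  p(m(c, p(p(b)), p(pair(b, c))))   [R3 at 1]
2. p(m(c, p(p(b)), p(pair(b, c))))  →  p(c)   [R3 at 1]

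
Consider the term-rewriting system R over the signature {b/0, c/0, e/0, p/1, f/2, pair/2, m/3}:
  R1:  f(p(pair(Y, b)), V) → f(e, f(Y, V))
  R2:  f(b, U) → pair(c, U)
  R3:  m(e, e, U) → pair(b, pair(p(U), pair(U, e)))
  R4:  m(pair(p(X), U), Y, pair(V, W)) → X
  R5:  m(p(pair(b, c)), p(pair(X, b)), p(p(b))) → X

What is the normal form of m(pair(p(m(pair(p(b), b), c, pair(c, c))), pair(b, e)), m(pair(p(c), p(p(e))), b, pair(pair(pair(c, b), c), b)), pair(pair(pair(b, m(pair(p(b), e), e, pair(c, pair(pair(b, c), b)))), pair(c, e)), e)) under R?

1. m(pair(p(m(pair(p(b), b), c, pair(c, c))), pair(b, e)), m(pair(p(c), p(p(e))), b, pair(pair(pair(c, b), c), b)), pair(pair(pair(b, m(pair(p(b), e), e, pair(c, pair(pair(b, c), b)))), pair(c, e)), e))  →  m(pair(p(b), b), c, pair(c, c))   [R4 at ε]
2. m(pair(p(b), b), c, pair(c, c))  →  b   [R4 at ε]

b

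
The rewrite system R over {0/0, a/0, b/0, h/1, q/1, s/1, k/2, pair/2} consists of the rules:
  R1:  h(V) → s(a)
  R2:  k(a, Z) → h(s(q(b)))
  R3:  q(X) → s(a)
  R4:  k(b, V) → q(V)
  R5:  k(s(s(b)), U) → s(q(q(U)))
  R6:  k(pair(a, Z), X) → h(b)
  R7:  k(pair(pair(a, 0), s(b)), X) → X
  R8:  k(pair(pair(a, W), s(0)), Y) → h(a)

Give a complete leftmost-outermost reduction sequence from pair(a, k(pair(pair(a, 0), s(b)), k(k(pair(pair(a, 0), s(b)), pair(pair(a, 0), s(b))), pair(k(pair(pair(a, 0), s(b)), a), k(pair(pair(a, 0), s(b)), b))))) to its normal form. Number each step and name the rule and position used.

pair(a, pair(a, b))

1. pair(a, k(pair(pair(a, 0), s(b)), k(k(pair(pair(a, 0), s(b)), pair(pair(a, 0), s(b))), pair(k(pair(pair(a, 0), s(b)), a), k(pair(pair(a, 0), s(b)), b)))))  →  pair(a, k(k(pair(pair(a, 0), s(b)), pair(pair(a, 0), s(b))), pair(k(pair(pair(a, 0), s(b)), a), k(pair(pair(a, 0), s(b)), b))))   [R7 at 2]
2. pair(a, k(k(pair(pair(a, 0), s(b)), pair(pair(a, 0), s(b))), pair(k(pair(pair(a, 0), s(b)), a), k(pair(pair(a, 0), s(b)), b))))  →  pair(a, k(pair(pair(a, 0), s(b)), pair(k(pair(pair(a, 0), s(b)), a), k(pair(pair(a, 0), s(b)), b))))   [R7 at 2.1]
3. pair(a, k(pair(pair(a, 0), s(b)), pair(k(pair(pair(a, 0), s(b)), a), k(pair(pair(a, 0), s(b)), b))))  →  pair(a, pair(k(pair(pair(a, 0), s(b)), a), k(pair(pair(a, 0), s(b)), b)))   [R7 at 2]
4. pair(a, pair(k(pair(pair(a, 0), s(b)), a), k(pair(pair(a, 0), s(b)), b)))  →  pair(a, pair(a, k(pair(pair(a, 0), s(b)), b)))   [R7 at 2.1]
5. pair(a, pair(a, k(pair(pair(a, 0), s(b)), b)))  →  pair(a, pair(a, b))   [R7 at 2.2]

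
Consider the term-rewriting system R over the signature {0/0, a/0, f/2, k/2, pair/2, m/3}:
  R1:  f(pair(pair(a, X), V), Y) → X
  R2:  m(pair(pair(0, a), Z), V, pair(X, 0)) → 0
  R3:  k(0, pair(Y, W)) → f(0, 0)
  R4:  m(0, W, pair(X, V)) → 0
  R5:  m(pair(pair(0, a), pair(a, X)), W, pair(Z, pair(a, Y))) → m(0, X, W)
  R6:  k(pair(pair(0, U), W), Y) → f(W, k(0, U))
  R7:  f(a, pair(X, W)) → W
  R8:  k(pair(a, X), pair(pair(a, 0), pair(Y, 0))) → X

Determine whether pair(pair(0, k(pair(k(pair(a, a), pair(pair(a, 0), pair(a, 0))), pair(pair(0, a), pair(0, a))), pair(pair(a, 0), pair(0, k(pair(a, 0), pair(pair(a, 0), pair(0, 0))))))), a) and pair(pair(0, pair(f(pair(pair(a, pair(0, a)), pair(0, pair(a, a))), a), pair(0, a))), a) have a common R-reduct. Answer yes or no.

yes — NF(t₁) = pair(pair(0, pair(pair(0, a), pair(0, a))), a), NF(t₂) = pair(pair(0, pair(pair(0, a), pair(0, a))), a)

Reduce t₁ = pair(pair(0, k(pair(k(pair(a, a), pair(pair(a, 0), pair(a, 0))), pair(pair(0, a), pair(0, a))), pair(pair(a, 0), pair(0, k(pair(a, 0), pair(pair(a, 0), pair(0, 0))))))), a):
1. pair(pair(0, k(pair(k(pair(a, a), pair(pair(a, 0), pair(a, 0))), pair(pair(0, a), pair(0, a))), pair(pair(a, 0), pair(0, k(pair(a, 0), pair(pair(a, 0), pair(0, 0))))))), a)  →  pair(pair(0, k(pair(a, pair(pair(0, a), pair(0, a))), pair(pair(a, 0), pair(0, k(pair(a, 0), pair(pair(a, 0), pair(0, 0))))))), a)   [R8 at 1.2.1.1]
2. pair(pair(0, k(pair(a, pair(pair(0, a), pair(0, a))), pair(pair(a, 0), pair(0, k(pair(a, 0), pair(pair(a, 0), pair(0, 0))))))), a)  →  pair(pair(0, k(pair(a, pair(pair(0, a), pair(0, a))), pair(pair(a, 0), pair(0, 0)))), a)   [R8 at 1.2.2.2.2]
3. pair(pair(0, k(pair(a, pair(pair(0, a), pair(0, a))), pair(pair(a, 0), pair(0, 0)))), a)  →  pair(pair(0, pair(pair(0, a), pair(0, a))), a)   [R8 at 1.2]

Reduce t₂ = pair(pair(0, pair(f(pair(pair(a, pair(0, a)), pair(0, pair(a, a))), a), pair(0, a))), a):
1. pair(pair(0, pair(f(pair(pair(a, pair(0, a)), pair(0, pair(a, a))), a), pair(0, a))), a)  →  pair(pair(0, pair(pair(0, a), pair(0, a))), a)   [R1 at 1.2.1]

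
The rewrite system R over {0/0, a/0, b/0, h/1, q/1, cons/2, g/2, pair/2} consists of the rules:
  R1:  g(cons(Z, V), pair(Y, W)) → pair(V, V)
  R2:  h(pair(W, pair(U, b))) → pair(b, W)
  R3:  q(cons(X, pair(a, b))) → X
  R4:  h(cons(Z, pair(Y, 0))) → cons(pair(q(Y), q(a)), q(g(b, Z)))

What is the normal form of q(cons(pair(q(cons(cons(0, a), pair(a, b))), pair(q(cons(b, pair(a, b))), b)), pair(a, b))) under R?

pair(cons(0, a), pair(b, b))

1. q(cons(pair(q(cons(cons(0, a), pair(a, b))), pair(q(cons(b, pair(a, b))), b)), pair(a, b)))  →  pair(q(cons(cons(0, a), pair(a, b))), pair(q(cons(b, pair(a, b))), b))   [R3 at ε]
2. pair(q(cons(cons(0, a), pair(a, b))), pair(q(cons(b, pair(a, b))), b))  →  pair(cons(0, a), pair(q(cons(b, pair(a, b))), b))   [R3 at 1]
3. pair(cons(0, a), pair(q(cons(b, pair(a, b))), b))  →  pair(cons(0, a), pair(b, b))   [R3 at 2.1]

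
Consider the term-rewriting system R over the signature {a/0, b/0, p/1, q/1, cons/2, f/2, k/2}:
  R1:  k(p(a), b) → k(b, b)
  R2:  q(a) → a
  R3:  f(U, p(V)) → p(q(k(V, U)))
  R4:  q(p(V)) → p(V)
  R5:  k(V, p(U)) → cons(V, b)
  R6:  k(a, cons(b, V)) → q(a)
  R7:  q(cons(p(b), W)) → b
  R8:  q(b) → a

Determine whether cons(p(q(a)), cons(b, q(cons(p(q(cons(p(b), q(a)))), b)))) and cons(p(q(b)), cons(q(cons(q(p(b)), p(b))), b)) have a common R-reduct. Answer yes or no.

yes — NF(t₁) = cons(p(a), cons(b, b)), NF(t₂) = cons(p(a), cons(b, b))

Reduce t₁ = cons(p(q(a)), cons(b, q(cons(p(q(cons(p(b), q(a)))), b)))):
1. cons(p(q(a)), cons(b, q(cons(p(q(cons(p(b), q(a)))), b))))  →  cons(p(a), cons(b, q(cons(p(q(cons(p(b), q(a)))), b))))   [R2 at 1.1]
2. cons(p(a), cons(b, q(cons(p(q(cons(p(b), q(a)))), b))))  →  cons(p(a), cons(b, q(cons(p(b), b))))   [R7 at 2.2.1.1.1]
3. cons(p(a), cons(b, q(cons(p(b), b))))  →  cons(p(a), cons(b, b))   [R7 at 2.2]

Reduce t₂ = cons(p(q(b)), cons(q(cons(q(p(b)), p(b))), b)):
1. cons(p(q(b)), cons(q(cons(q(p(b)), p(b))), b))  →  cons(p(a), cons(q(cons(q(p(b)), p(b))), b))   [R8 at 1.1]
2. cons(p(a), cons(q(cons(q(p(b)), p(b))), b))  →  cons(p(a), cons(q(cons(p(b), p(b))), b))   [R4 at 2.1.1.1]
3. cons(p(a), cons(q(cons(p(b), p(b))), b))  →  cons(p(a), cons(b, b))   [R7 at 2.1]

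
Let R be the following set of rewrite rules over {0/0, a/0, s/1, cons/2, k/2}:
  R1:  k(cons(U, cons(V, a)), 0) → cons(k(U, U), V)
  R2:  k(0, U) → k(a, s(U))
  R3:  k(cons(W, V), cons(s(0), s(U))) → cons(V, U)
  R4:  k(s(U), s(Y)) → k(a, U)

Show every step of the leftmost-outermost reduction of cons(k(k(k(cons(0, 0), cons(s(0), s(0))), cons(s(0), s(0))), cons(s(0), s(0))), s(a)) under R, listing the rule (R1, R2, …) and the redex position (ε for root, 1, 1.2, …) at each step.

cons(cons(0, 0), s(a))

1. cons(k(k(k(cons(0, 0), cons(s(0), s(0))), cons(s(0), s(0))), cons(s(0), s(0))), s(a))  →  cons(k(k(cons(0, 0), cons(s(0), s(0))), cons(s(0), s(0))), s(a))   [R3 at 1.1.1]
2. cons(k(k(cons(0, 0), cons(s(0), s(0))), cons(s(0), s(0))), s(a))  →  cons(k(cons(0, 0), cons(s(0), s(0))), s(a))   [R3 at 1.1]
3. cons(k(cons(0, 0), cons(s(0), s(0))), s(a))  →  cons(cons(0, 0), s(a))   [R3 at 1]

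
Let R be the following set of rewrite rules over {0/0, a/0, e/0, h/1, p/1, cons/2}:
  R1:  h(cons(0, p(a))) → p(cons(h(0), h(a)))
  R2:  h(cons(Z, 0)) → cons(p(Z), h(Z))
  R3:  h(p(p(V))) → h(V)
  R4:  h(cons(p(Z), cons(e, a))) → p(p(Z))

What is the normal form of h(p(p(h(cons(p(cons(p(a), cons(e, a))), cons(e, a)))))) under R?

p(p(a))

1. h(p(p(h(cons(p(cons(p(a), cons(e, a))), cons(e, a))))))  →  h(h(cons(p(cons(p(a), cons(e, a))), cons(e, a))))   [R3 at ε]
2. h(h(cons(p(cons(p(a), cons(e, a))), cons(e, a))))  →  h(p(p(cons(p(a), cons(e, a)))))   [R4 at 1]
3. h(p(p(cons(p(a), cons(e, a)))))  →  h(cons(p(a), cons(e, a)))   [R3 at ε]
4. h(cons(p(a), cons(e, a)))  →  p(p(a))   [R4 at ε]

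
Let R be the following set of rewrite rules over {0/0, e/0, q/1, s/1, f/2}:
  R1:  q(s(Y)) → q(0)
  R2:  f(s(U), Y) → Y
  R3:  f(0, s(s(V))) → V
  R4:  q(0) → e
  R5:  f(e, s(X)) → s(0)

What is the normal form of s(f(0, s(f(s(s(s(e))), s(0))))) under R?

s(0)

1. s(f(0, s(f(s(s(s(e))), s(0)))))  →  s(f(0, s(s(0))))   [R2 at 1.2.1]
2. s(f(0, s(s(0))))  →  s(0)   [R3 at 1]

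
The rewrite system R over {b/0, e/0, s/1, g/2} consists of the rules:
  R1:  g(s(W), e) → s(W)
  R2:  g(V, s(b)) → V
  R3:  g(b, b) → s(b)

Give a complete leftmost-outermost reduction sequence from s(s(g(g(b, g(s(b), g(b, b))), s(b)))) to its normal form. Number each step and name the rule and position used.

1. s(s(g(g(b, g(s(b), g(b, b))), s(b))))  →  s(s(g(b, g(s(b), g(b, b)))))   [R2 at 1.1]
2. s(s(g(b, g(s(b), g(b, b)))))  →  s(s(g(b, g(s(b), s(b)))))   [R3 at 1.1.2.2]
3. s(s(g(b, g(s(b), s(b)))))  →  s(s(g(b, s(b))))   [R2 at 1.1.2]
4. s(s(g(b, s(b))))  →  s(s(b))   [R2 at 1.1]

s(s(b))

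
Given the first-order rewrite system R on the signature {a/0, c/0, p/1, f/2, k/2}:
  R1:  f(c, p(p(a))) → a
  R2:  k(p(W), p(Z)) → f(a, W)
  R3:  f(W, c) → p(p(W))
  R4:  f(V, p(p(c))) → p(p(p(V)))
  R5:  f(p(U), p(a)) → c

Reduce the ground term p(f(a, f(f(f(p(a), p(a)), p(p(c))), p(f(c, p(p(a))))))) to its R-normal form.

1. p(f(a, f(f(f(p(a), p(a)), p(p(c))), p(f(c, p(p(a)))))))  →  p(f(a, f(p(p(p(f(p(a), p(a))))), p(f(c, p(p(a)))))))   [R4 at 1.2.1]
2. p(f(a, f(p(p(p(f(p(a), p(a))))), p(f(c, p(p(a)))))))  →  p(f(a, f(p(p(p(c))), p(f(c, p(p(a)))))))   [R5 at 1.2.1.1.1.1]
3. p(f(a, f(p(p(p(c))), p(f(c, p(p(a)))))))  →  p(f(a, f(p(p(p(c))), p(a))))   [R1 at 1.2.2.1]
4. p(f(a, f(p(p(p(c))), p(a))))  →  p(f(a, c))   [R5 at 1.2]
5. p(f(a, c))  →  p(p(p(a)))   [R3 at 1]

p(p(p(a)))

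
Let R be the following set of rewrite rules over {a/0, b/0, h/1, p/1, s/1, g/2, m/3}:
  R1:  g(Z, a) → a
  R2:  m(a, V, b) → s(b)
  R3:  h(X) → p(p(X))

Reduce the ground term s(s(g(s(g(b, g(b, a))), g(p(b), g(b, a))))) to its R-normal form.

s(s(a))

1. s(s(g(s(g(b, g(b, a))), g(p(b), g(b, a)))))  →  s(s(g(s(g(b, a)), g(p(b), g(b, a)))))   [R1 at 1.1.1.1.2]
2. s(s(g(s(g(b, a)), g(p(b), g(b, a)))))  →  s(s(g(s(a), g(p(b), g(b, a)))))   [R1 at 1.1.1.1]
3. s(s(g(s(a), g(p(b), g(b, a)))))  →  s(s(g(s(a), g(p(b), a))))   [R1 at 1.1.2.2]
4. s(s(g(s(a), g(p(b), a))))  →  s(s(g(s(a), a)))   [R1 at 1.1.2]
5. s(s(g(s(a), a)))  →  s(s(a))   [R1 at 1.1]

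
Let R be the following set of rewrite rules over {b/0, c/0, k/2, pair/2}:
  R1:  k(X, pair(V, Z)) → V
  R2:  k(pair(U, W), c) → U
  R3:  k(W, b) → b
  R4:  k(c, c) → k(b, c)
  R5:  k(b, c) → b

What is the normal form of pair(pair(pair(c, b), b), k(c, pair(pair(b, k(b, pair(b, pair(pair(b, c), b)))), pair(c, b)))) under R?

pair(pair(pair(c, b), b), pair(b, b))

1. pair(pair(pair(c, b), b), k(c, pair(pair(b, k(b, pair(b, pair(pair(b, c), b)))), pair(c, b))))  →  pair(pair(pair(c, b), b), pair(b, k(b, pair(b, pair(pair(b, c), b)))))   [R1 at 2]
2. pair(pair(pair(c, b), b), pair(b, k(b, pair(b, pair(pair(b, c), b)))))  →  pair(pair(pair(c, b), b), pair(b, b))   [R1 at 2.2]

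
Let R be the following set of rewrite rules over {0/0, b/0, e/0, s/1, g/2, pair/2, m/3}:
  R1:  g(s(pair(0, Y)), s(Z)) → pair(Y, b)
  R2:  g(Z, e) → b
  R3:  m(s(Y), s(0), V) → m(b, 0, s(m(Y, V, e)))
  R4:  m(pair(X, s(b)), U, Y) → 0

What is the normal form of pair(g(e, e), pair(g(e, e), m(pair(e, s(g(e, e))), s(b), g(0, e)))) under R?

pair(b, pair(b, 0))

1. pair(g(e, e), pair(g(e, e), m(pair(e, s(g(e, e))), s(b), g(0, e))))  →  pair(b, pair(g(e, e), m(pair(e, s(g(e, e))), s(b), g(0, e))))   [R2 at 1]
2. pair(b, pair(g(e, e), m(pair(e, s(g(e, e))), s(b), g(0, e))))  →  pair(b, pair(b, m(pair(e, s(g(e, e))), s(b), g(0, e))))   [R2 at 2.1]
3. pair(b, pair(b, m(pair(e, s(g(e, e))), s(b), g(0, e))))  →  pair(b, pair(b, m(pair(e, s(b)), s(b), g(0, e))))   [R2 at 2.2.1.2.1]
4. pair(b, pair(b, m(pair(e, s(b)), s(b), g(0, e))))  →  pair(b, pair(b, 0))   [R4 at 2.2]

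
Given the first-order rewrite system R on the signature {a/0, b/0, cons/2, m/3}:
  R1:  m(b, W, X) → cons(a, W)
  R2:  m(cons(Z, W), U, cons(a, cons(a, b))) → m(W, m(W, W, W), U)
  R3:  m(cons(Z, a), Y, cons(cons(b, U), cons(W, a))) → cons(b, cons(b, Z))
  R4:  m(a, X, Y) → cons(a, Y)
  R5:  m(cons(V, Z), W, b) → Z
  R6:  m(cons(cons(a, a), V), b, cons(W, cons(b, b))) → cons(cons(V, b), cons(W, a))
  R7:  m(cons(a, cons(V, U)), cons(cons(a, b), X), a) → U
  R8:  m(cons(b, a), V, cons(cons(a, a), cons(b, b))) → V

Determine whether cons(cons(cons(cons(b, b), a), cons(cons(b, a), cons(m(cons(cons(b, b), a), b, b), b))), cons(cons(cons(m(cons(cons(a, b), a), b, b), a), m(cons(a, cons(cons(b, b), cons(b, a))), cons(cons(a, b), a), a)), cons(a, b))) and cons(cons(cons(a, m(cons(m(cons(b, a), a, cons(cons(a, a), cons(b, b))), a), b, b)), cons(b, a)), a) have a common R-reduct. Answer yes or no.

Reduce t₁ = cons(cons(cons(cons(b, b), a), cons(cons(b, a), cons(m(cons(cons(b, b), a), b, b), b))), cons(cons(cons(m(cons(cons(a, b), a), b, b), a), m(cons(a, cons(cons(b, b), cons(b, a))), cons(cons(a, b), a), a)), cons(a, b))):
1. cons(cons(cons(cons(b, b), a), cons(cons(b, a), cons(m(cons(cons(b, b), a), b, b), b))), cons(cons(cons(m(cons(cons(a, b), a), b, b), a), m(cons(a, cons(cons(b, b), cons(b, a))), cons(cons(a, b), a), a)), cons(a, b)))  →  cons(cons(cons(cons(b, b), a), cons(cons(b, a), cons(a, b))), cons(cons(cons(m(cons(cons(a, b), a), b, b), a), m(cons(a, cons(cons(b, b), cons(b, a))), cons(cons(a, b), a), a)), cons(a, b)))   [R5 at 1.2.2.1]
2. cons(cons(cons(cons(b, b), a), cons(cons(b, a), cons(a, b))), cons(cons(cons(m(cons(cons(a, b), a), b, b), a), m(cons(a, cons(cons(b, b), cons(b, a))), cons(cons(a, b), a), a)), cons(a, b)))  →  cons(cons(cons(cons(b, b), a), cons(cons(b, a), cons(a, b))), cons(cons(cons(a, a), m(cons(a, cons(cons(b, b), cons(b, a))), cons(cons(a, b), a), a)), cons(a, b)))   [R5 at 2.1.1.1]
3. cons(cons(cons(cons(b, b), a), cons(cons(b, a), cons(a, b))), cons(cons(cons(a, a), m(cons(a, cons(cons(b, b), cons(b, a))), cons(cons(a, b), a), a)), cons(a, b)))  →  cons(cons(cons(cons(b, b), a), cons(cons(b, a), cons(a, b))), cons(cons(cons(a, a), cons(b, a)), cons(a, b)))   [R7 at 2.1.2]

Reduce t₂ = cons(cons(cons(a, m(cons(m(cons(b, a), a, cons(cons(a, a), cons(b, b))), a), b, b)), cons(b, a)), a):
1. cons(cons(cons(a, m(cons(m(cons(b, a), a, cons(cons(a, a), cons(b, b))), a), b, b)), cons(b, a)), a)  →  cons(cons(cons(a, a), cons(b, a)), a)   [R5 at 1.1.2]

no — NF(t₁) = cons(cons(cons(cons(b, b), a), cons(cons(b, a), cons(a, b))), cons(cons(cons(a, a), cons(b, a)), cons(a, b))), NF(t₂) = cons(cons(cons(a, a), cons(b, a)), a)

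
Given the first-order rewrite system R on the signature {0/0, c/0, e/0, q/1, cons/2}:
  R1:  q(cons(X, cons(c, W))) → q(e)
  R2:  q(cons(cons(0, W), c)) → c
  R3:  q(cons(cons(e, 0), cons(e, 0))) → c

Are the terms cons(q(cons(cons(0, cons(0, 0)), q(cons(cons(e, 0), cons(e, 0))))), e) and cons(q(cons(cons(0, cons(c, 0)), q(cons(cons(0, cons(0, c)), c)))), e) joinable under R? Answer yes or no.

Reduce t₁ = cons(q(cons(cons(0, cons(0, 0)), q(cons(cons(e, 0), cons(e, 0))))), e):
1. cons(q(cons(cons(0, cons(0, 0)), q(cons(cons(e, 0), cons(e, 0))))), e)  →  cons(q(cons(cons(0, cons(0, 0)), c)), e)   [R3 at 1.1.2]
2. cons(q(cons(cons(0, cons(0, 0)), c)), e)  →  cons(c, e)   [R2 at 1]

Reduce t₂ = cons(q(cons(cons(0, cons(c, 0)), q(cons(cons(0, cons(0, c)), c)))), e):
1. cons(q(cons(cons(0, cons(c, 0)), q(cons(cons(0, cons(0, c)), c)))), e)  →  cons(q(cons(cons(0, cons(c, 0)), c)), e)   [R2 at 1.1.2]
2. cons(q(cons(cons(0, cons(c, 0)), c)), e)  →  cons(c, e)   [R2 at 1]

yes — NF(t₁) = cons(c, e), NF(t₂) = cons(c, e)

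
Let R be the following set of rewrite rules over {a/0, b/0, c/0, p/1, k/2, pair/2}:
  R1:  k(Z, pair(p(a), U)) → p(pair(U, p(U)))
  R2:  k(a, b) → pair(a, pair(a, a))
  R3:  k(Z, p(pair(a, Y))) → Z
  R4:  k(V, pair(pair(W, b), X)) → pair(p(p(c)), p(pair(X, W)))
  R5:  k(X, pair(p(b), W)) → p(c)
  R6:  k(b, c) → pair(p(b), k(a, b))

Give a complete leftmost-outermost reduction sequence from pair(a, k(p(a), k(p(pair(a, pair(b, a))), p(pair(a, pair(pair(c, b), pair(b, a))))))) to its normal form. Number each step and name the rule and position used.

1. pair(a, k(p(a), k(p(pair(a, pair(b, a))), p(pair(a, pair(pair(c, b), pair(b, a)))))))  →  pair(a, k(p(a), p(pair(a, pair(b, a)))))   [R3 at 2.2]
2. pair(a, k(p(a), p(pair(a, pair(b, a)))))  →  pair(a, p(a))   [R3 at 2]

pair(a, p(a))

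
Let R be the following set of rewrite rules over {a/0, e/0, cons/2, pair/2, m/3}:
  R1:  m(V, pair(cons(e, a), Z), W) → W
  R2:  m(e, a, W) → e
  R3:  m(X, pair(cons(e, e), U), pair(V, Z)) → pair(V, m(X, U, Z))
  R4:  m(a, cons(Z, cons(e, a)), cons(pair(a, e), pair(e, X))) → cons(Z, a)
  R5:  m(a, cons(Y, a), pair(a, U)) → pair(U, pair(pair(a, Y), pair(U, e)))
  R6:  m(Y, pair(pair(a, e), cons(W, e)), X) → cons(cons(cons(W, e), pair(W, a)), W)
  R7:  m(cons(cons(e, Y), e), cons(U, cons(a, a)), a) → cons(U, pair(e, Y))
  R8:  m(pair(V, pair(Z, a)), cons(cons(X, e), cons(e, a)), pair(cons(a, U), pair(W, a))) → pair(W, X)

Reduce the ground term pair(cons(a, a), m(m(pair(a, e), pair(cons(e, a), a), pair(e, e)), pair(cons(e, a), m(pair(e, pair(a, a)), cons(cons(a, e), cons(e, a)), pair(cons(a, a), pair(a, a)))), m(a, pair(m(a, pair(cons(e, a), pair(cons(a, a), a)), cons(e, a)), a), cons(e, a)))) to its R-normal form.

pair(cons(a, a), cons(e, a))

1. pair(cons(a, a), m(m(pair(a, e), pair(cons(e, a), a), pair(e, e)), pair(cons(e, a), m(pair(e, pair(a, a)), cons(cons(a, e), cons(e, a)), pair(cons(a, a), pair(a, a)))), m(a, pair(m(a, pair(cons(e, a), pair(cons(a, a), a)), cons(e, a)), a), cons(e, a))))  →  pair(cons(a, a), m(a, pair(m(a, pair(cons(e, a), pair(cons(a, a), a)), cons(e, a)), a), cons(e, a)))   [R1 at 2]
2. pair(cons(a, a), m(a, pair(m(a, pair(cons(e, a), pair(cons(a, a), a)), cons(e, a)), a), cons(e, a)))  →  pair(cons(a, a), m(a, pair(cons(e, a), a), cons(e, a)))   [R1 at 2.2.1]
3. pair(cons(a, a), m(a, pair(cons(e, a), a), cons(e, a)))  →  pair(cons(a, a), cons(e, a))   [R1 at 2]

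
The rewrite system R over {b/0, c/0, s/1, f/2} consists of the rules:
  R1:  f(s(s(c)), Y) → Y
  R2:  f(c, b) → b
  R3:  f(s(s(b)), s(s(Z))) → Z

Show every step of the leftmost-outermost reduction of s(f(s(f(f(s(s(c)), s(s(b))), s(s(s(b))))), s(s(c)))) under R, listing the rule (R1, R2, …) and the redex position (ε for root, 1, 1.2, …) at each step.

1. s(f(s(f(f(s(s(c)), s(s(b))), s(s(s(b))))), s(s(c))))  →  s(f(s(f(s(s(b)), s(s(s(b))))), s(s(c))))   [R1 at 1.1.1.1]
2. s(f(s(f(s(s(b)), s(s(s(b))))), s(s(c))))  →  s(f(s(s(b)), s(s(c))))   [R3 at 1.1.1]
3. s(f(s(s(b)), s(s(c))))  →  s(c)   [R3 at 1]

s(c)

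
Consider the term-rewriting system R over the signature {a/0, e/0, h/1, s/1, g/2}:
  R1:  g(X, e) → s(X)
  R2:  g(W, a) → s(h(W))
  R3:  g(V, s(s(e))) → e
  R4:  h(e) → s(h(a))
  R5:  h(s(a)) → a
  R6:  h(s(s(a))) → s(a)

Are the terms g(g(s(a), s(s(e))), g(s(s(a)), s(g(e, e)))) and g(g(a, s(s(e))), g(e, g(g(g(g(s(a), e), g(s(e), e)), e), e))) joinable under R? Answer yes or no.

yes — NF(t₁) = s(e), NF(t₂) = s(e)

Reduce t₁ = g(g(s(a), s(s(e))), g(s(s(a)), s(g(e, e)))):
1. g(g(s(a), s(s(e))), g(s(s(a)), s(g(e, e))))  →  g(e, g(s(s(a)), s(g(e, e))))   [R3 at 1]
2. g(e, g(s(s(a)), s(g(e, e))))  →  g(e, g(s(s(a)), s(s(e))))   [R1 at 2.2.1]
3. g(e, g(s(s(a)), s(s(e))))  →  g(e, e)   [R3 at 2]
4. g(e, e)  →  s(e)   [R1 at ε]

Reduce t₂ = g(g(a, s(s(e))), g(e, g(g(g(g(s(a), e), g(s(e), e)), e), e))):
1. g(g(a, s(s(e))), g(e, g(g(g(g(s(a), e), g(s(e), e)), e), e)))  →  g(e, g(e, g(g(g(g(s(a), e), g(s(e), e)), e), e)))   [R3 at 1]
2. g(e, g(e, g(g(g(g(s(a), e), g(s(e), e)), e), e)))  →  g(e, g(e, s(g(g(g(s(a), e), g(s(e), e)), e))))   [R1 at 2.2]
3. g(e, g(e, s(g(g(g(s(a), e), g(s(e), e)), e))))  →  g(e, g(e, s(s(g(g(s(a), e), g(s(e), e))))))   [R1 at 2.2.1]
4. g(e, g(e, s(s(g(g(s(a), e), g(s(e), e))))))  →  g(e, g(e, s(s(g(s(s(a)), g(s(e), e))))))   [R1 at 2.2.1.1.1]
5. g(e, g(e, s(s(g(s(s(a)), g(s(e), e))))))  →  g(e, g(e, s(s(g(s(s(a)), s(s(e)))))))   [R1 at 2.2.1.1.2]
6. g(e, g(e, s(s(g(s(s(a)), s(s(e)))))))  →  g(e, g(e, s(s(e))))   [R3 at 2.2.1.1]
7. g(e, g(e, s(s(e))))  →  g(e, e)   [R3 at 2]
8. g(e, e)  →  s(e)   [R1 at ε]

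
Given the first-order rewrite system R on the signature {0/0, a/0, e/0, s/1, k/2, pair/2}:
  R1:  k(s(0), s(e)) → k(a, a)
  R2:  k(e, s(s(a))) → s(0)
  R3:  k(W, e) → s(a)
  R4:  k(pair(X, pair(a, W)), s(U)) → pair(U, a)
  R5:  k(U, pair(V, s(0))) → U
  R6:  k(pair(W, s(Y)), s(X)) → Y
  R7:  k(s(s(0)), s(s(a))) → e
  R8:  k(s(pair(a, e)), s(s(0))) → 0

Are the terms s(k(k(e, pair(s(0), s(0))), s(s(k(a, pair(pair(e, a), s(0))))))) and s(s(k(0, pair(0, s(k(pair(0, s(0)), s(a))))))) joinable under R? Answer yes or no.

yes — NF(t₁) = s(s(0)), NF(t₂) = s(s(0))

Reduce t₁ = s(k(k(e, pair(s(0), s(0))), s(s(k(a, pair(pair(e, a), s(0))))))):
1. s(k(k(e, pair(s(0), s(0))), s(s(k(a, pair(pair(e, a), s(0)))))))  →  s(k(e, s(s(k(a, pair(pair(e, a), s(0)))))))   [R5 at 1.1]
2. s(k(e, s(s(k(a, pair(pair(e, a), s(0)))))))  →  s(k(e, s(s(a))))   [R5 at 1.2.1.1]
3. s(k(e, s(s(a))))  →  s(s(0))   [R2 at 1]

Reduce t₂ = s(s(k(0, pair(0, s(k(pair(0, s(0)), s(a))))))):
1. s(s(k(0, pair(0, s(k(pair(0, s(0)), s(a)))))))  →  s(s(k(0, pair(0, s(0)))))   [R6 at 1.1.2.2.1]
2. s(s(k(0, pair(0, s(0)))))  →  s(s(0))   [R5 at 1.1]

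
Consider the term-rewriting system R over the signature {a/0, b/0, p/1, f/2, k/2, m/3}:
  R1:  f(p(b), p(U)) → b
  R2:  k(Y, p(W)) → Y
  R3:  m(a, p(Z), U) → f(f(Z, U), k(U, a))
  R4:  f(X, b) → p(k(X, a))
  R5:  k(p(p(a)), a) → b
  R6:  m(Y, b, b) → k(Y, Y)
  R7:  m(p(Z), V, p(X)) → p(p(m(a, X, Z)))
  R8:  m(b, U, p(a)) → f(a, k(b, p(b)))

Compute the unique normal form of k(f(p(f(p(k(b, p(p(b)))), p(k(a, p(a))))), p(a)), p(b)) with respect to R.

b

1. k(f(p(f(p(k(b, p(p(b)))), p(k(a, p(a))))), p(a)), p(b))  →  f(p(f(p(k(b, p(p(b)))), p(k(a, p(a))))), p(a))   [R2 at ε]
2. f(p(f(p(k(b, p(p(b)))), p(k(a, p(a))))), p(a))  →  f(p(f(p(b), p(k(a, p(a))))), p(a))   [R2 at 1.1.1.1]
3. f(p(f(p(b), p(k(a, p(a))))), p(a))  →  f(p(b), p(a))   [R1 at 1.1]
4. f(p(b), p(a))  →  b   [R1 at ε]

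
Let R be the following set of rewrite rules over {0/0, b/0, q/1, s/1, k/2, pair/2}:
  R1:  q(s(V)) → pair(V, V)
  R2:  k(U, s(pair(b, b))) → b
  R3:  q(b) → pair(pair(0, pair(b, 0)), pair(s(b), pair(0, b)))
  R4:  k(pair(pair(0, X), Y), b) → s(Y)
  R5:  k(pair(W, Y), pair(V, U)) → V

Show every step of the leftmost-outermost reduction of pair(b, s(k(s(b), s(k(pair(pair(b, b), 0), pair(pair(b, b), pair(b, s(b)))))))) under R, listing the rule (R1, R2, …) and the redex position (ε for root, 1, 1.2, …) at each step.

pair(b, s(b))

1. pair(b, s(k(s(b), s(k(pair(pair(b, b), 0), pair(pair(b, b), pair(b, s(b))))))))  →  pair(b, s(k(s(b), s(pair(b, b)))))   [R5 at 2.1.2.1]
2. pair(b, s(k(s(b), s(pair(b, b)))))  →  pair(b, s(b))   [R2 at 2.1]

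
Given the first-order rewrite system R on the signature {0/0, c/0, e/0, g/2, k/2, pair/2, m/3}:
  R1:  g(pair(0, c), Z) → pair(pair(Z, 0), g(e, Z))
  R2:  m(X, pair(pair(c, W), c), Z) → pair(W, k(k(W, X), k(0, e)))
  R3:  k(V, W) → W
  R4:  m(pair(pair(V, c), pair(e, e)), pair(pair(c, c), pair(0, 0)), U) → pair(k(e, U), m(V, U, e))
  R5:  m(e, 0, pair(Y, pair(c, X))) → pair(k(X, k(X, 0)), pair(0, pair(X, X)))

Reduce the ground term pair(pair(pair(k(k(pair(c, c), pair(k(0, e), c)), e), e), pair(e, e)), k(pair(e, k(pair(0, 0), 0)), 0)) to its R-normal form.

pair(pair(pair(e, e), pair(e, e)), 0)

1. pair(pair(pair(k(k(pair(c, c), pair(k(0, e), c)), e), e), pair(e, e)), k(pair(e, k(pair(0, 0), 0)), 0))  →  pair(pair(pair(e, e), pair(e, e)), k(pair(e, k(pair(0, 0), 0)), 0))   [R3 at 1.1.1]
2. pair(pair(pair(e, e), pair(e, e)), k(pair(e, k(pair(0, 0), 0)), 0))  →  pair(pair(pair(e, e), pair(e, e)), 0)   [R3 at 2]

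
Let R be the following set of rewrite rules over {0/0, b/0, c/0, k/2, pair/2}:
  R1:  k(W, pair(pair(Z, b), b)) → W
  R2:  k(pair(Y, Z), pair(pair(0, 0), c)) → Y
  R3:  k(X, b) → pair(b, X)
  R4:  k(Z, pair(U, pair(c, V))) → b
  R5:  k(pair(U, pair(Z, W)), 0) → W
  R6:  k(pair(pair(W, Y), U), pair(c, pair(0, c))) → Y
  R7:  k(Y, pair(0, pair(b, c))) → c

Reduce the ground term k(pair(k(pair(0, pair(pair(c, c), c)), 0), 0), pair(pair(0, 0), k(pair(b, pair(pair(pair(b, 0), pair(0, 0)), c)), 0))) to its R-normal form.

1. k(pair(k(pair(0, pair(pair(c, c), c)), 0), 0), pair(pair(0, 0), k(pair(b, pair(pair(pair(b, 0), pair(0, 0)), c)), 0)))  →  k(pair(c, 0), pair(pair(0, 0), k(pair(b, pair(pair(pair(b, 0), pair(0, 0)), c)), 0)))   [R5 at 1.1]
2. k(pair(c, 0), pair(pair(0, 0), k(pair(b, pair(pair(pair(b, 0), pair(0, 0)), c)), 0)))  →  k(pair(c, 0), pair(pair(0, 0), c))   [R5 at 2.2]
3. k(pair(c, 0), pair(pair(0, 0), c))  →  c   [R2 at ε]

c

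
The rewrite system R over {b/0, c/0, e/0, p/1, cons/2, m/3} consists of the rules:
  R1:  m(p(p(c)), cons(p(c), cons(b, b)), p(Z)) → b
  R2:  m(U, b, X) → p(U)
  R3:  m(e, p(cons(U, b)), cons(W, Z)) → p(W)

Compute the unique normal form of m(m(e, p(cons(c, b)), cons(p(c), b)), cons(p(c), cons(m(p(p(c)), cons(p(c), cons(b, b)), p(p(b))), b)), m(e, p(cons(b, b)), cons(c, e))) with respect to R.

b

1. m(m(e, p(cons(c, b)), cons(p(c), b)), cons(p(c), cons(m(p(p(c)), cons(p(c), cons(b, b)), p(p(b))), b)), m(e, p(cons(b, b)), cons(c, e)))  →  m(p(p(c)), cons(p(c), cons(m(p(p(c)), cons(p(c), cons(b, b)), p(p(b))), b)), m(e, p(cons(b, b)), cons(c, e)))   [R3 at 1]
2. m(p(p(c)), cons(p(c), cons(m(p(p(c)), cons(p(c), cons(b, b)), p(p(b))), b)), m(e, p(cons(b, b)), cons(c, e)))  →  m(p(p(c)), cons(p(c), cons(b, b)), m(e, p(cons(b, b)), cons(c, e)))   [R1 at 2.2.1]
3. m(p(p(c)), cons(p(c), cons(b, b)), m(e, p(cons(b, b)), cons(c, e)))  →  m(p(p(c)), cons(p(c), cons(b, b)), p(c))   [R3 at 3]
4. m(p(p(c)), cons(p(c), cons(b, b)), p(c))  →  b   [R1 at ε]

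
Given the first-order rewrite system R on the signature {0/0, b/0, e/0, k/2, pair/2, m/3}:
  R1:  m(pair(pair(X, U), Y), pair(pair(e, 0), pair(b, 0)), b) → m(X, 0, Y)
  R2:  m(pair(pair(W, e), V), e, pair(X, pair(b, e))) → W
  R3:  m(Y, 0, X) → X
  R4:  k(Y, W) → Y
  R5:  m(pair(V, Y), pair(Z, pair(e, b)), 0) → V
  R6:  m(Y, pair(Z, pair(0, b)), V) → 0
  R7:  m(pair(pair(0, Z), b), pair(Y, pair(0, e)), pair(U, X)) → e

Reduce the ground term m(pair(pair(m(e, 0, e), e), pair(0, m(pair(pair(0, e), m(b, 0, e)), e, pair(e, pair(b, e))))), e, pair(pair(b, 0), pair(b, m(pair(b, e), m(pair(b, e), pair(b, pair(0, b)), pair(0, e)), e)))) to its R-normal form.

e

1. m(pair(pair(m(e, 0, e), e), pair(0, m(pair(pair(0, e), m(b, 0, e)), e, pair(e, pair(b, e))))), e, pair(pair(b, 0), pair(b, m(pair(b, e), m(pair(b, e), pair(b, pair(0, b)), pair(0, e)), e))))  →  m(pair(pair(e, e), pair(0, m(pair(pair(0, e), m(b, 0, e)), e, pair(e, pair(b, e))))), e, pair(pair(b, 0), pair(b, m(pair(b, e), m(pair(b, e), pair(b, pair(0, b)), pair(0, e)), e))))   [R3 at 1.1.1]
2. m(pair(pair(e, e), pair(0, m(pair(pair(0, e), m(b, 0, e)), e, pair(e, pair(b, e))))), e, pair(pair(b, 0), pair(b, m(pair(b, e), m(pair(b, e), pair(b, pair(0, b)), pair(0, e)), e))))  →  m(pair(pair(e, e), pair(0, 0)), e, pair(pair(b, 0), pair(b, m(pair(b, e), m(pair(b, e), pair(b, pair(0, b)), pair(0, e)), e))))   [R2 at 1.2.2]
3. m(pair(pair(e, e), pair(0, 0)), e, pair(pair(b, 0), pair(b, m(pair(b, e), m(pair(b, e), pair(b, pair(0, b)), pair(0, e)), e))))  →  m(pair(pair(e, e), pair(0, 0)), e, pair(pair(b, 0), pair(b, m(pair(b, e), 0, e))))   [R6 at 3.2.2.2]
4. m(pair(pair(e, e), pair(0, 0)), e, pair(pair(b, 0), pair(b, m(pair(b, e), 0, e))))  →  m(pair(pair(e, e), pair(0, 0)), e, pair(pair(b, 0), pair(b, e)))   [R3 at 3.2.2]
5. m(pair(pair(e, e), pair(0, 0)), e, pair(pair(b, 0), pair(b, e)))  →  e   [R2 at ε]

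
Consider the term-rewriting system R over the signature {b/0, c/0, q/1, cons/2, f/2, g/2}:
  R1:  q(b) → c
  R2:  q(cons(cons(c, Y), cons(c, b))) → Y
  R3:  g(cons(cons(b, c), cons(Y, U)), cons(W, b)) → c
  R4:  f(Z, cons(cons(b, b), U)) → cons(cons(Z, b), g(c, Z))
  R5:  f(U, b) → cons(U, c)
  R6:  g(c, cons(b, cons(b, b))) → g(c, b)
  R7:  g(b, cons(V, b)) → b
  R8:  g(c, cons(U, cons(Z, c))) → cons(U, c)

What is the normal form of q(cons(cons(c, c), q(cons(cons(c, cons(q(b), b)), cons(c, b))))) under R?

c

1. q(cons(cons(c, c), q(cons(cons(c, cons(q(b), b)), cons(c, b)))))  →  q(cons(cons(c, c), cons(q(b), b)))   [R2 at 1.2]
2. q(cons(cons(c, c), cons(q(b), b)))  →  q(cons(cons(c, c), cons(c, b)))   [R1 at 1.2.1]
3. q(cons(cons(c, c), cons(c, b)))  →  c   [R2 at ε]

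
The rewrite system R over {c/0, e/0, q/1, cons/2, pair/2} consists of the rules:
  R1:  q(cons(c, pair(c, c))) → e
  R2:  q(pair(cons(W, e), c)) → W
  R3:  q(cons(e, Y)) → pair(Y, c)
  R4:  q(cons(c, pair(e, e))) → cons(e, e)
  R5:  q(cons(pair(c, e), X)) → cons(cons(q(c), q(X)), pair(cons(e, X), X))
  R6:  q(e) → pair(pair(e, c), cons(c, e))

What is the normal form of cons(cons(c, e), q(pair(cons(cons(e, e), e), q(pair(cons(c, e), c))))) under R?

1. cons(cons(c, e), q(pair(cons(cons(e, e), e), q(pair(cons(c, e), c)))))  →  cons(cons(c, e), q(pair(cons(cons(e, e), e), c)))   [R2 at 2.1.2]
2. cons(cons(c, e), q(pair(cons(cons(e, e), e), c)))  →  cons(cons(c, e), cons(e, e))   [R2 at 2]

cons(cons(c, e), cons(e, e))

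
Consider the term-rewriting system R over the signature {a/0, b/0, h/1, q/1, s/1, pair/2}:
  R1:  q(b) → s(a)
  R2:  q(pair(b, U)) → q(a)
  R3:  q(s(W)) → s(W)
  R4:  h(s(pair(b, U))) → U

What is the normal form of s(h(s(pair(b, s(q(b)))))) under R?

1. s(h(s(pair(b, s(q(b))))))  →  s(s(q(b)))   [R4 at 1]
2. s(s(q(b)))  →  s(s(s(a)))   [R1 at 1.1]

s(s(s(a)))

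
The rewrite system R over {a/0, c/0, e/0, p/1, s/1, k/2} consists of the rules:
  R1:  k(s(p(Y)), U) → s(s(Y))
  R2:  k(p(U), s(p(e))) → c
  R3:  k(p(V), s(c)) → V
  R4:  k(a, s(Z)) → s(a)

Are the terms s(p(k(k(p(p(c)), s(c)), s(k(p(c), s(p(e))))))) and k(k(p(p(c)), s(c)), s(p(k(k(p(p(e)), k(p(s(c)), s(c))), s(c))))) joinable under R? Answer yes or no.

Reduce t₁ = s(p(k(k(p(p(c)), s(c)), s(k(p(c), s(p(e))))))):
1. s(p(k(k(p(p(c)), s(c)), s(k(p(c), s(p(e)))))))  →  s(p(k(p(c), s(k(p(c), s(p(e)))))))   [R3 at 1.1.1]
2. s(p(k(p(c), s(k(p(c), s(p(e)))))))  →  s(p(k(p(c), s(c))))   [R2 at 1.1.2.1]
3. s(p(k(p(c), s(c))))  →  s(p(c))   [R3 at 1.1]

Reduce t₂ = k(k(p(p(c)), s(c)), s(p(k(k(p(p(e)), k(p(s(c)), s(c))), s(c))))):
1. k(k(p(p(c)), s(c)), s(p(k(k(p(p(e)), k(p(s(c)), s(c))), s(c)))))  →  k(p(c), s(p(k(k(p(p(e)), k(p(s(c)), s(c))), s(c)))))   [R3 at 1]
2. k(p(c), s(p(k(k(p(p(e)), k(p(s(c)), s(c))), s(c)))))  →  k(p(c), s(p(k(k(p(p(e)), s(c)), s(c)))))   [R3 at 2.1.1.1.2]
3. k(p(c), s(p(k(k(p(p(e)), s(c)), s(c)))))  →  k(p(c), s(p(k(p(e), s(c)))))   [R3 at 2.1.1.1]
4. k(p(c), s(p(k(p(e), s(c)))))  →  k(p(c), s(p(e)))   [R3 at 2.1.1]
5. k(p(c), s(p(e)))  →  c   [R2 at ε]

no — NF(t₁) = s(p(c)), NF(t₂) = c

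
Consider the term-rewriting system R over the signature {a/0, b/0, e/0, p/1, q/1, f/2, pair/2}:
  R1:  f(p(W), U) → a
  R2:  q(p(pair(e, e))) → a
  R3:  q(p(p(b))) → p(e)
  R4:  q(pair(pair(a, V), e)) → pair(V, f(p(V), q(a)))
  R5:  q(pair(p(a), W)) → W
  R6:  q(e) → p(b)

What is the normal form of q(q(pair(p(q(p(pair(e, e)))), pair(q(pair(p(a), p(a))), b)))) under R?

b

1. q(q(pair(p(q(p(pair(e, e)))), pair(q(pair(p(a), p(a))), b))))  →  q(q(pair(p(a), pair(q(pair(p(a), p(a))), b))))   [R2 at 1.1.1.1]
2. q(q(pair(p(a), pair(q(pair(p(a), p(a))), b))))  →  q(pair(q(pair(p(a), p(a))), b))   [R5 at 1]
3. q(pair(q(pair(p(a), p(a))), b))  →  q(pair(p(a), b))   [R5 at 1.1]
4. q(pair(p(a), b))  →  b   [R5 at ε]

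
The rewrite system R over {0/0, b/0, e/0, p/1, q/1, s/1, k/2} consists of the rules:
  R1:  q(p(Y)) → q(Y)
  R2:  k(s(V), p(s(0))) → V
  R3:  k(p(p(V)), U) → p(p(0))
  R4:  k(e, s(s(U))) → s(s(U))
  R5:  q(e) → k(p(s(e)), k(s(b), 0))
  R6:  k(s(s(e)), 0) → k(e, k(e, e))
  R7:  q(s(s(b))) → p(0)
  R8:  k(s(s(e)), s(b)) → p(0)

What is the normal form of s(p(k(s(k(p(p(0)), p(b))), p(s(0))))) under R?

1. s(p(k(s(k(p(p(0)), p(b))), p(s(0)))))  →  s(p(k(p(p(0)), p(b))))   [R2 at 1.1]
2. s(p(k(p(p(0)), p(b))))  →  s(p(p(p(0))))   [R3 at 1.1]

s(p(p(p(0))))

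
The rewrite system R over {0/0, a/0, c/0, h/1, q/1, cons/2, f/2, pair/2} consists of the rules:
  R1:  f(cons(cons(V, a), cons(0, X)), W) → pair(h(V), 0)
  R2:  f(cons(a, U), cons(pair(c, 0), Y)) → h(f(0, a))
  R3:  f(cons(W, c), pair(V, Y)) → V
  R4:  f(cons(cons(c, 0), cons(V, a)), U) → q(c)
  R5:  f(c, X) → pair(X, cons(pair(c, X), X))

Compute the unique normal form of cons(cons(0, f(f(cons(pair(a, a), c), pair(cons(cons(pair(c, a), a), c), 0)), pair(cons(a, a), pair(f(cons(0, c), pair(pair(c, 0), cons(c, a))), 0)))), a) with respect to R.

cons(cons(0, cons(a, a)), a)

1. cons(cons(0, f(f(cons(pair(a, a), c), pair(cons(cons(pair(c, a), a), c), 0)), pair(cons(a, a), pair(f(cons(0, c), pair(pair(c, 0), cons(c, a))), 0)))), a)  →  cons(cons(0, f(cons(cons(pair(c, a), a), c), pair(cons(a, a), pair(f(cons(0, c), pair(pair(c, 0), cons(c, a))), 0)))), a)   [R3 at 1.2.1]
2. cons(cons(0, f(cons(cons(pair(c, a), a), c), pair(cons(a, a), pair(f(cons(0, c), pair(pair(c, 0), cons(c, a))), 0)))), a)  →  cons(cons(0, cons(a, a)), a)   [R3 at 1.2]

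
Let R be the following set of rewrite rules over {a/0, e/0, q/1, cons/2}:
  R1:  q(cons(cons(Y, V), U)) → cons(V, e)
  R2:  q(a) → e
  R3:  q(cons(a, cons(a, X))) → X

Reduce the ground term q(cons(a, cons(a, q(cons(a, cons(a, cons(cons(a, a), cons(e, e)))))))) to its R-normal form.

1. q(cons(a, cons(a, q(cons(a, cons(a, cons(cons(a, a), cons(e, e))))))))  →  q(cons(a, cons(a, cons(cons(a, a), cons(e, e)))))   [R3 at ε]
2. q(cons(a, cons(a, cons(cons(a, a), cons(e, e)))))  →  cons(cons(a, a), cons(e, e))   [R3 at ε]

cons(cons(a, a), cons(e, e))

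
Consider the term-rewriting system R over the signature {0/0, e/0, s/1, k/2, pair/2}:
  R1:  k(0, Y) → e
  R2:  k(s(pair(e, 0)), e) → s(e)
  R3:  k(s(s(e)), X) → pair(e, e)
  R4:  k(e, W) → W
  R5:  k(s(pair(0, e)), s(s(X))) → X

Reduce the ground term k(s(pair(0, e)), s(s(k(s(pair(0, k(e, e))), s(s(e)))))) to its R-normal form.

1. k(s(pair(0, e)), s(s(k(s(pair(0, k(e, e))), s(s(e))))))  →  k(s(pair(0, k(e, e))), s(s(e)))   [R5 at ε]
2. k(s(pair(0, k(e, e))), s(s(e)))  →  k(s(pair(0, e)), s(s(e)))   [R4 at 1.1.2]
3. k(s(pair(0, e)), s(s(e)))  →  e   [R5 at ε]

e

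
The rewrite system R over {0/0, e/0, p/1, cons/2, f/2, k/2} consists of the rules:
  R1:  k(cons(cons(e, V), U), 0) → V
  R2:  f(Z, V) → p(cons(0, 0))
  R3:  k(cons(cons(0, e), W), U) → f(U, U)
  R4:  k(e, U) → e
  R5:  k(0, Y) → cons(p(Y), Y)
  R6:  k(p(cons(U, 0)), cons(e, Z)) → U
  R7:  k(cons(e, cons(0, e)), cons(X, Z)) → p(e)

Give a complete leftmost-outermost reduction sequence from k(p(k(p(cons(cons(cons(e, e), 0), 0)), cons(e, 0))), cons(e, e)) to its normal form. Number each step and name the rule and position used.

cons(e, e)

1. k(p(k(p(cons(cons(cons(e, e), 0), 0)), cons(e, 0))), cons(e, e))  →  k(p(cons(cons(e, e), 0)), cons(e, e))   [R6 at 1.1]
2. k(p(cons(cons(e, e), 0)), cons(e, e))  →  cons(e, e)   [R6 at ε]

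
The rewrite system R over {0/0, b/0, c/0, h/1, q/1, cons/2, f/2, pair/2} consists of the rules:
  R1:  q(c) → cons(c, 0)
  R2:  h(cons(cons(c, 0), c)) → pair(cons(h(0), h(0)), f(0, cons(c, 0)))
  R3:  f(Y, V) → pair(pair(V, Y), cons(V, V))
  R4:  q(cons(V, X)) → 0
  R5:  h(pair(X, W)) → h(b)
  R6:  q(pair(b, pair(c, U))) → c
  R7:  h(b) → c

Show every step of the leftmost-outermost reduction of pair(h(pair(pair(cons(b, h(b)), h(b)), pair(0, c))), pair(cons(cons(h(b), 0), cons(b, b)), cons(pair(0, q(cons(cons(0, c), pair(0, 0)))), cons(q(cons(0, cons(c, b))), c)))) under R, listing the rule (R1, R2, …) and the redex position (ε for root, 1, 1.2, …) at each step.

pair(c, pair(cons(cons(c, 0), cons(b, b)), cons(pair(0, 0), cons(0, c))))

1. pair(h(pair(pair(cons(b, h(b)), h(b)), pair(0, c))), pair(cons(cons(h(b), 0), cons(b, b)), cons(pair(0, q(cons(cons(0, c), pair(0, 0)))), cons(q(cons(0, cons(c, b))), c))))  →  pair(h(b), pair(cons(cons(h(b), 0), cons(b, b)), cons(pair(0, q(cons(cons(0, c), pair(0, 0)))), cons(q(cons(0, cons(c, b))), c))))   [R5 at 1]
2. pair(h(b), pair(cons(cons(h(b), 0), cons(b, b)), cons(pair(0, q(cons(cons(0, c), pair(0, 0)))), cons(q(cons(0, cons(c, b))), c))))  →  pair(c, pair(cons(cons(h(b), 0), cons(b, b)), cons(pair(0, q(cons(cons(0, c), pair(0, 0)))), cons(q(cons(0, cons(c, b))), c))))   [R7 at 1]
3. pair(c, pair(cons(cons(h(b), 0), cons(b, b)), cons(pair(0, q(cons(cons(0, c), pair(0, 0)))), cons(q(cons(0, cons(c, b))), c))))  →  pair(c, pair(cons(cons(c, 0), cons(b, b)), cons(pair(0, q(cons(cons(0, c), pair(0, 0)))), cons(q(cons(0, cons(c, b))), c))))   [R7 at 2.1.1.1]
4. pair(c, pair(cons(cons(c, 0), cons(b, b)), cons(pair(0, q(cons(cons(0, c), pair(0, 0)))), cons(q(cons(0, cons(c, b))), c))))  →  pair(c, pair(cons(cons(c, 0), cons(b, b)), cons(pair(0, 0), cons(q(cons(0, cons(c, b))), c))))   [R4 at 2.2.1.2]
5. pair(c, pair(cons(cons(c, 0), cons(b, b)), cons(pair(0, 0), cons(q(cons(0, cons(c, b))), c))))  →  pair(c, pair(cons(cons(c, 0), cons(b, b)), cons(pair(0, 0), cons(0, c))))   [R4 at 2.2.2.1]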